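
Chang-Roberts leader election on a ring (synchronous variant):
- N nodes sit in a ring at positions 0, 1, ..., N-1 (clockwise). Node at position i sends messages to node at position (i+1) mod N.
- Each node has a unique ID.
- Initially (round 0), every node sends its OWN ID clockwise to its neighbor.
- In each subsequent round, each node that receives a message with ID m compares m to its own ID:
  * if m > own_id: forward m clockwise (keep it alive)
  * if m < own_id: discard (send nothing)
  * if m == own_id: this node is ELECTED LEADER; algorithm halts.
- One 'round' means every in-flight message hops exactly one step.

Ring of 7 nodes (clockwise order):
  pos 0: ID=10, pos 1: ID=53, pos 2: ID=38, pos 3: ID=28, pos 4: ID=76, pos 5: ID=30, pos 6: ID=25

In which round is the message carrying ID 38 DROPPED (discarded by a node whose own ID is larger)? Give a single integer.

Answer: 2

Derivation:
Round 1: pos1(id53) recv 10: drop; pos2(id38) recv 53: fwd; pos3(id28) recv 38: fwd; pos4(id76) recv 28: drop; pos5(id30) recv 76: fwd; pos6(id25) recv 30: fwd; pos0(id10) recv 25: fwd
Round 2: pos3(id28) recv 53: fwd; pos4(id76) recv 38: drop; pos6(id25) recv 76: fwd; pos0(id10) recv 30: fwd; pos1(id53) recv 25: drop
Round 3: pos4(id76) recv 53: drop; pos0(id10) recv 76: fwd; pos1(id53) recv 30: drop
Round 4: pos1(id53) recv 76: fwd
Round 5: pos2(id38) recv 76: fwd
Round 6: pos3(id28) recv 76: fwd
Round 7: pos4(id76) recv 76: ELECTED
Message ID 38 originates at pos 2; dropped at pos 4 in round 2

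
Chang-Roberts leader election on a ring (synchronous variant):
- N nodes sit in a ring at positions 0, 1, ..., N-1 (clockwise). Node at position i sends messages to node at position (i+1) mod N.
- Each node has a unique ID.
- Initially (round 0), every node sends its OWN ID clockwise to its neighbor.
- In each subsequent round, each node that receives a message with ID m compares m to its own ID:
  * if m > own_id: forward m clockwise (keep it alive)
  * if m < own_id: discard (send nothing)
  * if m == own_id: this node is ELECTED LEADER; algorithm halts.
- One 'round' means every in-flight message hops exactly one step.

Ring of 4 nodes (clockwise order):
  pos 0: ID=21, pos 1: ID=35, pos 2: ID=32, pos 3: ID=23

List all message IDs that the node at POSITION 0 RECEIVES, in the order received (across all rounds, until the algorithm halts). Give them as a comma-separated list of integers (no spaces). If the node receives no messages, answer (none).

Round 1: pos1(id35) recv 21: drop; pos2(id32) recv 35: fwd; pos3(id23) recv 32: fwd; pos0(id21) recv 23: fwd
Round 2: pos3(id23) recv 35: fwd; pos0(id21) recv 32: fwd; pos1(id35) recv 23: drop
Round 3: pos0(id21) recv 35: fwd; pos1(id35) recv 32: drop
Round 4: pos1(id35) recv 35: ELECTED

Answer: 23,32,35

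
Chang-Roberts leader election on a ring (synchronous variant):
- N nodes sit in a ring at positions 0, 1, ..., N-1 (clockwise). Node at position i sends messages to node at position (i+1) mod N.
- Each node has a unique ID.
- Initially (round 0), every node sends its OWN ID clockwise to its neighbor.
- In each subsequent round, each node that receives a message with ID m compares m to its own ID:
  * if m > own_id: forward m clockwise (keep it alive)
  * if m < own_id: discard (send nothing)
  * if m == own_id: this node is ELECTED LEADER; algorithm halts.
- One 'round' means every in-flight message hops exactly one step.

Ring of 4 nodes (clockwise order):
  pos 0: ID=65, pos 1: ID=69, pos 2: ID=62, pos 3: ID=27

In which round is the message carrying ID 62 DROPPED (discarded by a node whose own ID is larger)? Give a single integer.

Round 1: pos1(id69) recv 65: drop; pos2(id62) recv 69: fwd; pos3(id27) recv 62: fwd; pos0(id65) recv 27: drop
Round 2: pos3(id27) recv 69: fwd; pos0(id65) recv 62: drop
Round 3: pos0(id65) recv 69: fwd
Round 4: pos1(id69) recv 69: ELECTED
Message ID 62 originates at pos 2; dropped at pos 0 in round 2

Answer: 2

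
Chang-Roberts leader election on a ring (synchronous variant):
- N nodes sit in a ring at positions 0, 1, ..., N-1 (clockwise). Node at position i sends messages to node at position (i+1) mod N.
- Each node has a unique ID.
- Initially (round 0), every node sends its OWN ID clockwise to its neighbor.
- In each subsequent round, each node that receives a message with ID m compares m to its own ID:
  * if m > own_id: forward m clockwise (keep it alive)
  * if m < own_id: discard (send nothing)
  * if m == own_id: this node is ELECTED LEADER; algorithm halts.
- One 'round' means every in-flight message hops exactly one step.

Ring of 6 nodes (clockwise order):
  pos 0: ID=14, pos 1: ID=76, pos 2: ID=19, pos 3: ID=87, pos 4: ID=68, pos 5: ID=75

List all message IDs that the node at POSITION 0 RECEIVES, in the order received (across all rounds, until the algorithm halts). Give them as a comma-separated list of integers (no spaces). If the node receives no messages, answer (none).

Answer: 75,87

Derivation:
Round 1: pos1(id76) recv 14: drop; pos2(id19) recv 76: fwd; pos3(id87) recv 19: drop; pos4(id68) recv 87: fwd; pos5(id75) recv 68: drop; pos0(id14) recv 75: fwd
Round 2: pos3(id87) recv 76: drop; pos5(id75) recv 87: fwd; pos1(id76) recv 75: drop
Round 3: pos0(id14) recv 87: fwd
Round 4: pos1(id76) recv 87: fwd
Round 5: pos2(id19) recv 87: fwd
Round 6: pos3(id87) recv 87: ELECTED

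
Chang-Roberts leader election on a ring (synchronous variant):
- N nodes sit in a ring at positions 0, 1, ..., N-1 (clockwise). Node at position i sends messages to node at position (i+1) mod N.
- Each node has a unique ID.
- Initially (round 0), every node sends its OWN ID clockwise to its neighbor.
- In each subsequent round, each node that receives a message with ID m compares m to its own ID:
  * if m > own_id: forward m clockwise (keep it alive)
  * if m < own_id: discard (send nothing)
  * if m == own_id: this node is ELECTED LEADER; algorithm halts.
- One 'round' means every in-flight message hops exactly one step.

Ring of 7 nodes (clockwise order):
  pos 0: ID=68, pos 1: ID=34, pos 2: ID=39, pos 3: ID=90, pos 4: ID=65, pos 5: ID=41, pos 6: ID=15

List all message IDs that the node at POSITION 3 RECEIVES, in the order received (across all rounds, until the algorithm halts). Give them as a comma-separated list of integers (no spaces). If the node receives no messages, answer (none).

Answer: 39,68,90

Derivation:
Round 1: pos1(id34) recv 68: fwd; pos2(id39) recv 34: drop; pos3(id90) recv 39: drop; pos4(id65) recv 90: fwd; pos5(id41) recv 65: fwd; pos6(id15) recv 41: fwd; pos0(id68) recv 15: drop
Round 2: pos2(id39) recv 68: fwd; pos5(id41) recv 90: fwd; pos6(id15) recv 65: fwd; pos0(id68) recv 41: drop
Round 3: pos3(id90) recv 68: drop; pos6(id15) recv 90: fwd; pos0(id68) recv 65: drop
Round 4: pos0(id68) recv 90: fwd
Round 5: pos1(id34) recv 90: fwd
Round 6: pos2(id39) recv 90: fwd
Round 7: pos3(id90) recv 90: ELECTED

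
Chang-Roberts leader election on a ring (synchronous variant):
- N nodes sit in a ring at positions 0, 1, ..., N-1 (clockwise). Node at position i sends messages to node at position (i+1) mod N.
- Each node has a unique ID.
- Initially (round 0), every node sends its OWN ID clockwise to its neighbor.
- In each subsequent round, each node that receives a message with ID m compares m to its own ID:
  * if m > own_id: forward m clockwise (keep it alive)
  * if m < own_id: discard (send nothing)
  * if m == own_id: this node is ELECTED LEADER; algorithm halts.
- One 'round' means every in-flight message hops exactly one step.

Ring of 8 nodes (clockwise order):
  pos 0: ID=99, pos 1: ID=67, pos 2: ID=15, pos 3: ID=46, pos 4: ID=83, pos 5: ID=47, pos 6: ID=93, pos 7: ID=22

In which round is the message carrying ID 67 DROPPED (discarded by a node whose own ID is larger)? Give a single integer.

Round 1: pos1(id67) recv 99: fwd; pos2(id15) recv 67: fwd; pos3(id46) recv 15: drop; pos4(id83) recv 46: drop; pos5(id47) recv 83: fwd; pos6(id93) recv 47: drop; pos7(id22) recv 93: fwd; pos0(id99) recv 22: drop
Round 2: pos2(id15) recv 99: fwd; pos3(id46) recv 67: fwd; pos6(id93) recv 83: drop; pos0(id99) recv 93: drop
Round 3: pos3(id46) recv 99: fwd; pos4(id83) recv 67: drop
Round 4: pos4(id83) recv 99: fwd
Round 5: pos5(id47) recv 99: fwd
Round 6: pos6(id93) recv 99: fwd
Round 7: pos7(id22) recv 99: fwd
Round 8: pos0(id99) recv 99: ELECTED
Message ID 67 originates at pos 1; dropped at pos 4 in round 3

Answer: 3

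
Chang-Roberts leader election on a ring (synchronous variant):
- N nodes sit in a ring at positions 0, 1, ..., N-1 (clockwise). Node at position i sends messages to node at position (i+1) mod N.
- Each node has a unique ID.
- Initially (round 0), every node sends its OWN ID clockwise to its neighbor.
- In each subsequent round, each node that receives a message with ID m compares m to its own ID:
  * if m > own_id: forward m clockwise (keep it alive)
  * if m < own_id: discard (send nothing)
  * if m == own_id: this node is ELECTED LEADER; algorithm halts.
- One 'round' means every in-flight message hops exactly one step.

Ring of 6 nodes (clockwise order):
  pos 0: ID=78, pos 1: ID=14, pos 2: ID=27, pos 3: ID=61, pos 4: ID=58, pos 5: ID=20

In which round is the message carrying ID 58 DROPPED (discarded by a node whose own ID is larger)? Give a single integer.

Round 1: pos1(id14) recv 78: fwd; pos2(id27) recv 14: drop; pos3(id61) recv 27: drop; pos4(id58) recv 61: fwd; pos5(id20) recv 58: fwd; pos0(id78) recv 20: drop
Round 2: pos2(id27) recv 78: fwd; pos5(id20) recv 61: fwd; pos0(id78) recv 58: drop
Round 3: pos3(id61) recv 78: fwd; pos0(id78) recv 61: drop
Round 4: pos4(id58) recv 78: fwd
Round 5: pos5(id20) recv 78: fwd
Round 6: pos0(id78) recv 78: ELECTED
Message ID 58 originates at pos 4; dropped at pos 0 in round 2

Answer: 2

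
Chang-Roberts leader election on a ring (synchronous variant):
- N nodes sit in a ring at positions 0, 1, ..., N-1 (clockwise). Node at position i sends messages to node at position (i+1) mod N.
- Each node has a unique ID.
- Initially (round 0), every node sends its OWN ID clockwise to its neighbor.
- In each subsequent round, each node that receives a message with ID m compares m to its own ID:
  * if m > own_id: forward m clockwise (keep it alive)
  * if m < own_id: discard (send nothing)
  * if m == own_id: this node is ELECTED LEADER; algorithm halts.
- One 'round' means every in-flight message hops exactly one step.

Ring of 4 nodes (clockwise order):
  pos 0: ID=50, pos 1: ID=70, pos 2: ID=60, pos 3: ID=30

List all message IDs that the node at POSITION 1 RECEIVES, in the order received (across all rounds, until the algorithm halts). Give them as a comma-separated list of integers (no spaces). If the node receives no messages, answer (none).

Answer: 50,60,70

Derivation:
Round 1: pos1(id70) recv 50: drop; pos2(id60) recv 70: fwd; pos3(id30) recv 60: fwd; pos0(id50) recv 30: drop
Round 2: pos3(id30) recv 70: fwd; pos0(id50) recv 60: fwd
Round 3: pos0(id50) recv 70: fwd; pos1(id70) recv 60: drop
Round 4: pos1(id70) recv 70: ELECTED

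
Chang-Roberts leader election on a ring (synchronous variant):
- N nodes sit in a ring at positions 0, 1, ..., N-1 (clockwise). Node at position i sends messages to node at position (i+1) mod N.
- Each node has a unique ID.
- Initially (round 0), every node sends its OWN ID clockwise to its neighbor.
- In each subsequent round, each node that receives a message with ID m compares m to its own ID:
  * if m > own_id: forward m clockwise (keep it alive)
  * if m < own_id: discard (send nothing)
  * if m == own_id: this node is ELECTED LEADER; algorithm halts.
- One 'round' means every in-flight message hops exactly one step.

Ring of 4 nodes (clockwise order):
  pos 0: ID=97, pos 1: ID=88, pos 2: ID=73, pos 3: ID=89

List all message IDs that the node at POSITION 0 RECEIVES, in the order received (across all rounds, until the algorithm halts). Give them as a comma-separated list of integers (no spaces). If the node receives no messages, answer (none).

Round 1: pos1(id88) recv 97: fwd; pos2(id73) recv 88: fwd; pos3(id89) recv 73: drop; pos0(id97) recv 89: drop
Round 2: pos2(id73) recv 97: fwd; pos3(id89) recv 88: drop
Round 3: pos3(id89) recv 97: fwd
Round 4: pos0(id97) recv 97: ELECTED

Answer: 89,97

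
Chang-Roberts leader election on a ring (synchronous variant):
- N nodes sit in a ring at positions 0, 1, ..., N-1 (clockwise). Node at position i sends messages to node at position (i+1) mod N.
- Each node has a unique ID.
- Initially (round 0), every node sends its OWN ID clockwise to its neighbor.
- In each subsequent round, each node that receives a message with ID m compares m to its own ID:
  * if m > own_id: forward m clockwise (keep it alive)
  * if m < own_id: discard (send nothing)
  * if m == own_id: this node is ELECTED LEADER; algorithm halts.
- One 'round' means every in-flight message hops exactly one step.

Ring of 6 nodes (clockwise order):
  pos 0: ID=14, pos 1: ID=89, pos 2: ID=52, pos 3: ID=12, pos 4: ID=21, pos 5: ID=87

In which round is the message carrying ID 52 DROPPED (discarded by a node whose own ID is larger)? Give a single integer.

Round 1: pos1(id89) recv 14: drop; pos2(id52) recv 89: fwd; pos3(id12) recv 52: fwd; pos4(id21) recv 12: drop; pos5(id87) recv 21: drop; pos0(id14) recv 87: fwd
Round 2: pos3(id12) recv 89: fwd; pos4(id21) recv 52: fwd; pos1(id89) recv 87: drop
Round 3: pos4(id21) recv 89: fwd; pos5(id87) recv 52: drop
Round 4: pos5(id87) recv 89: fwd
Round 5: pos0(id14) recv 89: fwd
Round 6: pos1(id89) recv 89: ELECTED
Message ID 52 originates at pos 2; dropped at pos 5 in round 3

Answer: 3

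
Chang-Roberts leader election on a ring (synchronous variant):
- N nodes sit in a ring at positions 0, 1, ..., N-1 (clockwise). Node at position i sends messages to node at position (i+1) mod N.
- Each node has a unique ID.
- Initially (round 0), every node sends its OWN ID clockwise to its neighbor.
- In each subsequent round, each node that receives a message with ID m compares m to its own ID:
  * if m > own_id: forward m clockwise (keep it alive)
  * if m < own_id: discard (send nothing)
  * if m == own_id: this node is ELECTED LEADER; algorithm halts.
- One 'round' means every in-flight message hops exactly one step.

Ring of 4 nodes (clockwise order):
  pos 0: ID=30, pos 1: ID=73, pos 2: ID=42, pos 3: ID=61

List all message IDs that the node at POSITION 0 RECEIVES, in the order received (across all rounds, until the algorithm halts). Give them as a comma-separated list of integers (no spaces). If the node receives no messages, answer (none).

Round 1: pos1(id73) recv 30: drop; pos2(id42) recv 73: fwd; pos3(id61) recv 42: drop; pos0(id30) recv 61: fwd
Round 2: pos3(id61) recv 73: fwd; pos1(id73) recv 61: drop
Round 3: pos0(id30) recv 73: fwd
Round 4: pos1(id73) recv 73: ELECTED

Answer: 61,73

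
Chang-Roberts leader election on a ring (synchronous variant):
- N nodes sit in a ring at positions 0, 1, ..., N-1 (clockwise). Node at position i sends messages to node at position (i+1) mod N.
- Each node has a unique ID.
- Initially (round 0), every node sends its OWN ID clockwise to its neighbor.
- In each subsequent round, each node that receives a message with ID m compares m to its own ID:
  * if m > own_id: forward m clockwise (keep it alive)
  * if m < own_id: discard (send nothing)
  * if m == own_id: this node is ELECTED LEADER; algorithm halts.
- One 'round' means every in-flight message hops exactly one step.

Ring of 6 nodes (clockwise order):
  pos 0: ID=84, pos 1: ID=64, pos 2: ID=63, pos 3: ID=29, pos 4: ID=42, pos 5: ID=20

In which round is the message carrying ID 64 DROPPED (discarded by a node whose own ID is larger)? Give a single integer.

Round 1: pos1(id64) recv 84: fwd; pos2(id63) recv 64: fwd; pos3(id29) recv 63: fwd; pos4(id42) recv 29: drop; pos5(id20) recv 42: fwd; pos0(id84) recv 20: drop
Round 2: pos2(id63) recv 84: fwd; pos3(id29) recv 64: fwd; pos4(id42) recv 63: fwd; pos0(id84) recv 42: drop
Round 3: pos3(id29) recv 84: fwd; pos4(id42) recv 64: fwd; pos5(id20) recv 63: fwd
Round 4: pos4(id42) recv 84: fwd; pos5(id20) recv 64: fwd; pos0(id84) recv 63: drop
Round 5: pos5(id20) recv 84: fwd; pos0(id84) recv 64: drop
Round 6: pos0(id84) recv 84: ELECTED
Message ID 64 originates at pos 1; dropped at pos 0 in round 5

Answer: 5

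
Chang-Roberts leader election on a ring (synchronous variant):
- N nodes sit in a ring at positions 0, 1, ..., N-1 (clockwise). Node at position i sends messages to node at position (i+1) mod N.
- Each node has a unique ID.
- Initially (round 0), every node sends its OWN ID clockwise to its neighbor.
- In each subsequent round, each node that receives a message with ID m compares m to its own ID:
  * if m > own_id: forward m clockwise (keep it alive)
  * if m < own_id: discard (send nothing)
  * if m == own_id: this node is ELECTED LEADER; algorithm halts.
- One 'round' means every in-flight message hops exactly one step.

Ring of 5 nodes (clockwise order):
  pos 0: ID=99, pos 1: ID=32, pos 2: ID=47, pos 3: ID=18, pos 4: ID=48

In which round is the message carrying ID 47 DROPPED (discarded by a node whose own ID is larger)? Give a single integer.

Round 1: pos1(id32) recv 99: fwd; pos2(id47) recv 32: drop; pos3(id18) recv 47: fwd; pos4(id48) recv 18: drop; pos0(id99) recv 48: drop
Round 2: pos2(id47) recv 99: fwd; pos4(id48) recv 47: drop
Round 3: pos3(id18) recv 99: fwd
Round 4: pos4(id48) recv 99: fwd
Round 5: pos0(id99) recv 99: ELECTED
Message ID 47 originates at pos 2; dropped at pos 4 in round 2

Answer: 2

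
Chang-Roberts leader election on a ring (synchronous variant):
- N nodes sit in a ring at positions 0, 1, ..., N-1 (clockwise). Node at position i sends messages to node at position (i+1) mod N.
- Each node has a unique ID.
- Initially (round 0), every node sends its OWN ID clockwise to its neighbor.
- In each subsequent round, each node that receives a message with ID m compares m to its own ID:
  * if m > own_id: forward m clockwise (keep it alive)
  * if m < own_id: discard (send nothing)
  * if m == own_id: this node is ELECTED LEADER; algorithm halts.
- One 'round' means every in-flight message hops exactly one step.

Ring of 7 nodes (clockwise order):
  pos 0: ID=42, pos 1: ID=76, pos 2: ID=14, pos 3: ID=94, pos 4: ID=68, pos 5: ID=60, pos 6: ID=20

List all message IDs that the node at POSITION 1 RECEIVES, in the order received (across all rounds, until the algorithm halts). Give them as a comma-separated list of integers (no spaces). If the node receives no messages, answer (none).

Answer: 42,60,68,94

Derivation:
Round 1: pos1(id76) recv 42: drop; pos2(id14) recv 76: fwd; pos3(id94) recv 14: drop; pos4(id68) recv 94: fwd; pos5(id60) recv 68: fwd; pos6(id20) recv 60: fwd; pos0(id42) recv 20: drop
Round 2: pos3(id94) recv 76: drop; pos5(id60) recv 94: fwd; pos6(id20) recv 68: fwd; pos0(id42) recv 60: fwd
Round 3: pos6(id20) recv 94: fwd; pos0(id42) recv 68: fwd; pos1(id76) recv 60: drop
Round 4: pos0(id42) recv 94: fwd; pos1(id76) recv 68: drop
Round 5: pos1(id76) recv 94: fwd
Round 6: pos2(id14) recv 94: fwd
Round 7: pos3(id94) recv 94: ELECTED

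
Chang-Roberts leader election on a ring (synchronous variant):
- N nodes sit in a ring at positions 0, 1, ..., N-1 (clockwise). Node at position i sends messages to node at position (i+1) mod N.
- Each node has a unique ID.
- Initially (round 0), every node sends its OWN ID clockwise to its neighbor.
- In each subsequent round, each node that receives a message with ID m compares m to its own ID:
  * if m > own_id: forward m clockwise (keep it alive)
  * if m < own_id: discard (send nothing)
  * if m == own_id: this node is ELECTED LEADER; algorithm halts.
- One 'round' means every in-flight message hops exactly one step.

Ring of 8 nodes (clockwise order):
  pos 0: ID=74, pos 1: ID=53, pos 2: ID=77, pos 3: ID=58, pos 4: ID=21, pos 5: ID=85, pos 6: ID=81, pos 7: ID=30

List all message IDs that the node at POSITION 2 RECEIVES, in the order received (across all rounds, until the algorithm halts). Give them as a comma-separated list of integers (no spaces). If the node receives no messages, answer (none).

Answer: 53,74,81,85

Derivation:
Round 1: pos1(id53) recv 74: fwd; pos2(id77) recv 53: drop; pos3(id58) recv 77: fwd; pos4(id21) recv 58: fwd; pos5(id85) recv 21: drop; pos6(id81) recv 85: fwd; pos7(id30) recv 81: fwd; pos0(id74) recv 30: drop
Round 2: pos2(id77) recv 74: drop; pos4(id21) recv 77: fwd; pos5(id85) recv 58: drop; pos7(id30) recv 85: fwd; pos0(id74) recv 81: fwd
Round 3: pos5(id85) recv 77: drop; pos0(id74) recv 85: fwd; pos1(id53) recv 81: fwd
Round 4: pos1(id53) recv 85: fwd; pos2(id77) recv 81: fwd
Round 5: pos2(id77) recv 85: fwd; pos3(id58) recv 81: fwd
Round 6: pos3(id58) recv 85: fwd; pos4(id21) recv 81: fwd
Round 7: pos4(id21) recv 85: fwd; pos5(id85) recv 81: drop
Round 8: pos5(id85) recv 85: ELECTED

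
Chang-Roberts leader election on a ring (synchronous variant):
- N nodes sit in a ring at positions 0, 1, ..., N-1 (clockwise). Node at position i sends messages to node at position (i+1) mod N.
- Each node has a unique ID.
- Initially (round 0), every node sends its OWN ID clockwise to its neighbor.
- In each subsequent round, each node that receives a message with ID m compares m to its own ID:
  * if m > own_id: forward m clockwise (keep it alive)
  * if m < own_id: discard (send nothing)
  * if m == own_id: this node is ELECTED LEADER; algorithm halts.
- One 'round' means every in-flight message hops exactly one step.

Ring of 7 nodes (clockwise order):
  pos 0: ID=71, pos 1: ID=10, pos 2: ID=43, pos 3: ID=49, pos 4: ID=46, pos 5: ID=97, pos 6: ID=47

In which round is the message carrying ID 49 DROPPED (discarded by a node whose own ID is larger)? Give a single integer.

Round 1: pos1(id10) recv 71: fwd; pos2(id43) recv 10: drop; pos3(id49) recv 43: drop; pos4(id46) recv 49: fwd; pos5(id97) recv 46: drop; pos6(id47) recv 97: fwd; pos0(id71) recv 47: drop
Round 2: pos2(id43) recv 71: fwd; pos5(id97) recv 49: drop; pos0(id71) recv 97: fwd
Round 3: pos3(id49) recv 71: fwd; pos1(id10) recv 97: fwd
Round 4: pos4(id46) recv 71: fwd; pos2(id43) recv 97: fwd
Round 5: pos5(id97) recv 71: drop; pos3(id49) recv 97: fwd
Round 6: pos4(id46) recv 97: fwd
Round 7: pos5(id97) recv 97: ELECTED
Message ID 49 originates at pos 3; dropped at pos 5 in round 2

Answer: 2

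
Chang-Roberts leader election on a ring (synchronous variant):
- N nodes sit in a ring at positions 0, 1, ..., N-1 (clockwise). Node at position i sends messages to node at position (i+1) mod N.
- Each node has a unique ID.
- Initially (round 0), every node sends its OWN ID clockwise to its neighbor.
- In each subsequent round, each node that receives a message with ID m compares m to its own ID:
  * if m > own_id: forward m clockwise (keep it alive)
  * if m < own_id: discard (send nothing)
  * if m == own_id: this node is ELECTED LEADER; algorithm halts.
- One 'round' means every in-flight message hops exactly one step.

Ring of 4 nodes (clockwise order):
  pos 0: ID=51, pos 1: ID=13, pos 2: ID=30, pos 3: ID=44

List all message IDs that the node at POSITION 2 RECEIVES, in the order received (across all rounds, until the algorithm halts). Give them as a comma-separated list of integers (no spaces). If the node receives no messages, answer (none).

Answer: 13,51

Derivation:
Round 1: pos1(id13) recv 51: fwd; pos2(id30) recv 13: drop; pos3(id44) recv 30: drop; pos0(id51) recv 44: drop
Round 2: pos2(id30) recv 51: fwd
Round 3: pos3(id44) recv 51: fwd
Round 4: pos0(id51) recv 51: ELECTED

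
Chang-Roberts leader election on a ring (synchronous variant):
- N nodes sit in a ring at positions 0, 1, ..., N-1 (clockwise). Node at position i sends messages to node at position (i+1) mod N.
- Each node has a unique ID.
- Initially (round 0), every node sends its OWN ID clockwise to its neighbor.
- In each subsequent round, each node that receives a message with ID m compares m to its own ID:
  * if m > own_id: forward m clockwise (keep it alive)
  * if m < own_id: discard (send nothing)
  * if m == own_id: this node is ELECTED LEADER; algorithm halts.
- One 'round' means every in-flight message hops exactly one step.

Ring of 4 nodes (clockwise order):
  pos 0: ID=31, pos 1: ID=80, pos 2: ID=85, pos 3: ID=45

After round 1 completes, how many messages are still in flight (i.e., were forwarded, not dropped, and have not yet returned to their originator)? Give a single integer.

Round 1: pos1(id80) recv 31: drop; pos2(id85) recv 80: drop; pos3(id45) recv 85: fwd; pos0(id31) recv 45: fwd
After round 1: 2 messages still in flight

Answer: 2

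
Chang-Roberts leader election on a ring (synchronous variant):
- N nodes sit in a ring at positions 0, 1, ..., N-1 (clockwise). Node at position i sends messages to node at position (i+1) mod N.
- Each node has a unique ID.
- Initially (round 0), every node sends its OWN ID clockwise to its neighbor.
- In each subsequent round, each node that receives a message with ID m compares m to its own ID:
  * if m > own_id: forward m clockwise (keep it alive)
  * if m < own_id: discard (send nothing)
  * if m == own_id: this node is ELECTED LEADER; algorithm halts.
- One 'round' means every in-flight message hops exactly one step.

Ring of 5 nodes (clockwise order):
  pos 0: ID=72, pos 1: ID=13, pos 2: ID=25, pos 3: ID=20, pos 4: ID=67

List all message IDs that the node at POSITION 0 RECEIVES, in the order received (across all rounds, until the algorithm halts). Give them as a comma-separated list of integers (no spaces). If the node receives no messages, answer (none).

Answer: 67,72

Derivation:
Round 1: pos1(id13) recv 72: fwd; pos2(id25) recv 13: drop; pos3(id20) recv 25: fwd; pos4(id67) recv 20: drop; pos0(id72) recv 67: drop
Round 2: pos2(id25) recv 72: fwd; pos4(id67) recv 25: drop
Round 3: pos3(id20) recv 72: fwd
Round 4: pos4(id67) recv 72: fwd
Round 5: pos0(id72) recv 72: ELECTED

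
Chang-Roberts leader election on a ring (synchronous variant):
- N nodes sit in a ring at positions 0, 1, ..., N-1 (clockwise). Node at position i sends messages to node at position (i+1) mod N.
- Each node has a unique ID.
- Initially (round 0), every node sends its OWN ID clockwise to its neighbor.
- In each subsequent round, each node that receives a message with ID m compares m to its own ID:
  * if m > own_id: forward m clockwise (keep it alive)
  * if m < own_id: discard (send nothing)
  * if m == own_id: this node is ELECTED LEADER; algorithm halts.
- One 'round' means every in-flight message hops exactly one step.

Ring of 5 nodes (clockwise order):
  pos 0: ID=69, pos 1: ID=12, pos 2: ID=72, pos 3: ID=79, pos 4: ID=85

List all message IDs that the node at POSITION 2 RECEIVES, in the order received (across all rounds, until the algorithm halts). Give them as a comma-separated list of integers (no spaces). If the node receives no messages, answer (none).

Round 1: pos1(id12) recv 69: fwd; pos2(id72) recv 12: drop; pos3(id79) recv 72: drop; pos4(id85) recv 79: drop; pos0(id69) recv 85: fwd
Round 2: pos2(id72) recv 69: drop; pos1(id12) recv 85: fwd
Round 3: pos2(id72) recv 85: fwd
Round 4: pos3(id79) recv 85: fwd
Round 5: pos4(id85) recv 85: ELECTED

Answer: 12,69,85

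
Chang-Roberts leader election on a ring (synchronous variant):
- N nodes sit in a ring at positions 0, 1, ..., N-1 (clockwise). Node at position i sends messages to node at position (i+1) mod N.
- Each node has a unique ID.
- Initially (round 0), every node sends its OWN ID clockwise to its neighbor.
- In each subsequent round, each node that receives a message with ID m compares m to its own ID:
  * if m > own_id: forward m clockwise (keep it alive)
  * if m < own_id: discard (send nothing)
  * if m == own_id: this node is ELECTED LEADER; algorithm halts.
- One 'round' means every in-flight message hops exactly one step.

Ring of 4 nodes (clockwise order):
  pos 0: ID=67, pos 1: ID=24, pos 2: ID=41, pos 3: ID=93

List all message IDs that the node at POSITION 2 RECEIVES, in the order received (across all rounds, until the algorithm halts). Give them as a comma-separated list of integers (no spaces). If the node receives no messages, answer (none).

Round 1: pos1(id24) recv 67: fwd; pos2(id41) recv 24: drop; pos3(id93) recv 41: drop; pos0(id67) recv 93: fwd
Round 2: pos2(id41) recv 67: fwd; pos1(id24) recv 93: fwd
Round 3: pos3(id93) recv 67: drop; pos2(id41) recv 93: fwd
Round 4: pos3(id93) recv 93: ELECTED

Answer: 24,67,93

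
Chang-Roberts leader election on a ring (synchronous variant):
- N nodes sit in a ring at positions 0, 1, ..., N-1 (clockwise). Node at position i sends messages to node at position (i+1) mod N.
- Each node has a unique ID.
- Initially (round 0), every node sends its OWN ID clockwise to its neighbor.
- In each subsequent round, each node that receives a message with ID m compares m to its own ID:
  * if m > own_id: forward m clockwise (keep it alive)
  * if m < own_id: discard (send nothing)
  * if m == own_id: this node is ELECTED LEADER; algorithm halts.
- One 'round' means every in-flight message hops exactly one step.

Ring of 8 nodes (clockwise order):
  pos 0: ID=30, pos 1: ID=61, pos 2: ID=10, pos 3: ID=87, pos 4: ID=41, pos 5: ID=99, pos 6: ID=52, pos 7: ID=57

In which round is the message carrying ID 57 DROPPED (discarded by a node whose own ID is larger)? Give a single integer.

Answer: 2

Derivation:
Round 1: pos1(id61) recv 30: drop; pos2(id10) recv 61: fwd; pos3(id87) recv 10: drop; pos4(id41) recv 87: fwd; pos5(id99) recv 41: drop; pos6(id52) recv 99: fwd; pos7(id57) recv 52: drop; pos0(id30) recv 57: fwd
Round 2: pos3(id87) recv 61: drop; pos5(id99) recv 87: drop; pos7(id57) recv 99: fwd; pos1(id61) recv 57: drop
Round 3: pos0(id30) recv 99: fwd
Round 4: pos1(id61) recv 99: fwd
Round 5: pos2(id10) recv 99: fwd
Round 6: pos3(id87) recv 99: fwd
Round 7: pos4(id41) recv 99: fwd
Round 8: pos5(id99) recv 99: ELECTED
Message ID 57 originates at pos 7; dropped at pos 1 in round 2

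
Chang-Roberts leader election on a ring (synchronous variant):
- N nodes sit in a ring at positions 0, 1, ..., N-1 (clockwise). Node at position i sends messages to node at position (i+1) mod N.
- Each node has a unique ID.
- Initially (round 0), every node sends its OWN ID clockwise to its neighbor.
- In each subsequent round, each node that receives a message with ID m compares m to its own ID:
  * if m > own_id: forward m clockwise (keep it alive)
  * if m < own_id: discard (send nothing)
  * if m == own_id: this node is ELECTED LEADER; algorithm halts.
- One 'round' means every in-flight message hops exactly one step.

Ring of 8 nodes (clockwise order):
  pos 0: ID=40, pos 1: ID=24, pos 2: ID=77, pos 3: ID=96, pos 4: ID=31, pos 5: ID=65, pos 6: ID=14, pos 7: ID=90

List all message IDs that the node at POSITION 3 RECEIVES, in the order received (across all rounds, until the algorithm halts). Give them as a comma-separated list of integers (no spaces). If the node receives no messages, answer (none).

Round 1: pos1(id24) recv 40: fwd; pos2(id77) recv 24: drop; pos3(id96) recv 77: drop; pos4(id31) recv 96: fwd; pos5(id65) recv 31: drop; pos6(id14) recv 65: fwd; pos7(id90) recv 14: drop; pos0(id40) recv 90: fwd
Round 2: pos2(id77) recv 40: drop; pos5(id65) recv 96: fwd; pos7(id90) recv 65: drop; pos1(id24) recv 90: fwd
Round 3: pos6(id14) recv 96: fwd; pos2(id77) recv 90: fwd
Round 4: pos7(id90) recv 96: fwd; pos3(id96) recv 90: drop
Round 5: pos0(id40) recv 96: fwd
Round 6: pos1(id24) recv 96: fwd
Round 7: pos2(id77) recv 96: fwd
Round 8: pos3(id96) recv 96: ELECTED

Answer: 77,90,96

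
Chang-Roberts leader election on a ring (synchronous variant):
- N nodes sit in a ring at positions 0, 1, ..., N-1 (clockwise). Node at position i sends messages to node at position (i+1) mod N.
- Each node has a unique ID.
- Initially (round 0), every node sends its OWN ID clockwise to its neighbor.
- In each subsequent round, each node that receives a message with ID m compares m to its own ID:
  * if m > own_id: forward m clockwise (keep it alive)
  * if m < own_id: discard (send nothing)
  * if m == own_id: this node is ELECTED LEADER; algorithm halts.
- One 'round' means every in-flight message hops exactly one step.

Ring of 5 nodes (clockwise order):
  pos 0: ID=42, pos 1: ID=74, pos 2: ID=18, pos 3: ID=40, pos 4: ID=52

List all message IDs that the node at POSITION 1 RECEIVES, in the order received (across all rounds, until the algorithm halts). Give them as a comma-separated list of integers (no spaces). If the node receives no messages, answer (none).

Answer: 42,52,74

Derivation:
Round 1: pos1(id74) recv 42: drop; pos2(id18) recv 74: fwd; pos3(id40) recv 18: drop; pos4(id52) recv 40: drop; pos0(id42) recv 52: fwd
Round 2: pos3(id40) recv 74: fwd; pos1(id74) recv 52: drop
Round 3: pos4(id52) recv 74: fwd
Round 4: pos0(id42) recv 74: fwd
Round 5: pos1(id74) recv 74: ELECTED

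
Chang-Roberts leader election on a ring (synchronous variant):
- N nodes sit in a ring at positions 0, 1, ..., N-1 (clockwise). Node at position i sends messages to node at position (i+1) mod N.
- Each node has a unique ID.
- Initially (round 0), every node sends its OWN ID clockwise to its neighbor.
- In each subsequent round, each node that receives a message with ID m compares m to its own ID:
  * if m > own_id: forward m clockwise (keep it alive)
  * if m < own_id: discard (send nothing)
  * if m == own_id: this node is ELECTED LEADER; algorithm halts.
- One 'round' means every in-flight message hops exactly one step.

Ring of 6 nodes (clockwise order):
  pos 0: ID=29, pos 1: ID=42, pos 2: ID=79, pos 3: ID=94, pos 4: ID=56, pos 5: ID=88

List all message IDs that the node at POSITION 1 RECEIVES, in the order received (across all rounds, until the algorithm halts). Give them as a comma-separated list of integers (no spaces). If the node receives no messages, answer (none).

Round 1: pos1(id42) recv 29: drop; pos2(id79) recv 42: drop; pos3(id94) recv 79: drop; pos4(id56) recv 94: fwd; pos5(id88) recv 56: drop; pos0(id29) recv 88: fwd
Round 2: pos5(id88) recv 94: fwd; pos1(id42) recv 88: fwd
Round 3: pos0(id29) recv 94: fwd; pos2(id79) recv 88: fwd
Round 4: pos1(id42) recv 94: fwd; pos3(id94) recv 88: drop
Round 5: pos2(id79) recv 94: fwd
Round 6: pos3(id94) recv 94: ELECTED

Answer: 29,88,94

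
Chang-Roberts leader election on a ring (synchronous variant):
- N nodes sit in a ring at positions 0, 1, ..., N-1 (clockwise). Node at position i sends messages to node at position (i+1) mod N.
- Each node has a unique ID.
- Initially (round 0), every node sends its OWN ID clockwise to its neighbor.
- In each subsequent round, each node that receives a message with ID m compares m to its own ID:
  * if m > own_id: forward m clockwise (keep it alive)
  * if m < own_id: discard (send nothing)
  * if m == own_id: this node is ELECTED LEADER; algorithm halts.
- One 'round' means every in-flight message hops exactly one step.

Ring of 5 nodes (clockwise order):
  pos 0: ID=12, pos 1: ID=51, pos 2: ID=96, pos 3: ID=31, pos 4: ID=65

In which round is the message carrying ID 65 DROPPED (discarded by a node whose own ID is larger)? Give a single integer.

Answer: 3

Derivation:
Round 1: pos1(id51) recv 12: drop; pos2(id96) recv 51: drop; pos3(id31) recv 96: fwd; pos4(id65) recv 31: drop; pos0(id12) recv 65: fwd
Round 2: pos4(id65) recv 96: fwd; pos1(id51) recv 65: fwd
Round 3: pos0(id12) recv 96: fwd; pos2(id96) recv 65: drop
Round 4: pos1(id51) recv 96: fwd
Round 5: pos2(id96) recv 96: ELECTED
Message ID 65 originates at pos 4; dropped at pos 2 in round 3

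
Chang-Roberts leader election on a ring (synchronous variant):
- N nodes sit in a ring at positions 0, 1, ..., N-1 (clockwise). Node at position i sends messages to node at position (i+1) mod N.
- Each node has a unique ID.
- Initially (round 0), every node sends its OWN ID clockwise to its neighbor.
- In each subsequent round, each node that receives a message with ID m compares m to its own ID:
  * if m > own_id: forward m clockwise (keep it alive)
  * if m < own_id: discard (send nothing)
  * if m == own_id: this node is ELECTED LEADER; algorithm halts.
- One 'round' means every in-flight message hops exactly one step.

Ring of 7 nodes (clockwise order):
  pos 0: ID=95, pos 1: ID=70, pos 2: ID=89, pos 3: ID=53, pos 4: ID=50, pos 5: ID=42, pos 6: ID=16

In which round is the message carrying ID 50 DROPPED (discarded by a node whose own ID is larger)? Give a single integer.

Round 1: pos1(id70) recv 95: fwd; pos2(id89) recv 70: drop; pos3(id53) recv 89: fwd; pos4(id50) recv 53: fwd; pos5(id42) recv 50: fwd; pos6(id16) recv 42: fwd; pos0(id95) recv 16: drop
Round 2: pos2(id89) recv 95: fwd; pos4(id50) recv 89: fwd; pos5(id42) recv 53: fwd; pos6(id16) recv 50: fwd; pos0(id95) recv 42: drop
Round 3: pos3(id53) recv 95: fwd; pos5(id42) recv 89: fwd; pos6(id16) recv 53: fwd; pos0(id95) recv 50: drop
Round 4: pos4(id50) recv 95: fwd; pos6(id16) recv 89: fwd; pos0(id95) recv 53: drop
Round 5: pos5(id42) recv 95: fwd; pos0(id95) recv 89: drop
Round 6: pos6(id16) recv 95: fwd
Round 7: pos0(id95) recv 95: ELECTED
Message ID 50 originates at pos 4; dropped at pos 0 in round 3

Answer: 3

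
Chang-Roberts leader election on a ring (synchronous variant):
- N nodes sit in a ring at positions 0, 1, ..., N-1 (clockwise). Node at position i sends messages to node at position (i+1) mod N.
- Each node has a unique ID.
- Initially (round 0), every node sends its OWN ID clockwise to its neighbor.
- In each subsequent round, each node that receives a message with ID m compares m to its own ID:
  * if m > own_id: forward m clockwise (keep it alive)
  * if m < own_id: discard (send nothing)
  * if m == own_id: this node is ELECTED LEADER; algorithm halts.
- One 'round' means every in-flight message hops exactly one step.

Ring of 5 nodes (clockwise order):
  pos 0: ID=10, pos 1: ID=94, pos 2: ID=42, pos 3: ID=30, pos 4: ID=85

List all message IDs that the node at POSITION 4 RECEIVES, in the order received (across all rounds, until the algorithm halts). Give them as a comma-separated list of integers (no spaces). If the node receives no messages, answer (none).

Answer: 30,42,94

Derivation:
Round 1: pos1(id94) recv 10: drop; pos2(id42) recv 94: fwd; pos3(id30) recv 42: fwd; pos4(id85) recv 30: drop; pos0(id10) recv 85: fwd
Round 2: pos3(id30) recv 94: fwd; pos4(id85) recv 42: drop; pos1(id94) recv 85: drop
Round 3: pos4(id85) recv 94: fwd
Round 4: pos0(id10) recv 94: fwd
Round 5: pos1(id94) recv 94: ELECTED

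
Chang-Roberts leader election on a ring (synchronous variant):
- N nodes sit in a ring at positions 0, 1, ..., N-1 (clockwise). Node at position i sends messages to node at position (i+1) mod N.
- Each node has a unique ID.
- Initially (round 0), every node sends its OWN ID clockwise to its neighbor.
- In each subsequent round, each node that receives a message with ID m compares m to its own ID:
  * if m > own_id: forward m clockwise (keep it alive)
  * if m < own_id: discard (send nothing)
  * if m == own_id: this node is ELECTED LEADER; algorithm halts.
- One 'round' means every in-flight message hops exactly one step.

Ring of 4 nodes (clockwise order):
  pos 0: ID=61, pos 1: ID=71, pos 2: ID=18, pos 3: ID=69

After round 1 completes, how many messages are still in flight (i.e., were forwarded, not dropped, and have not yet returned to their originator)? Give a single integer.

Round 1: pos1(id71) recv 61: drop; pos2(id18) recv 71: fwd; pos3(id69) recv 18: drop; pos0(id61) recv 69: fwd
After round 1: 2 messages still in flight

Answer: 2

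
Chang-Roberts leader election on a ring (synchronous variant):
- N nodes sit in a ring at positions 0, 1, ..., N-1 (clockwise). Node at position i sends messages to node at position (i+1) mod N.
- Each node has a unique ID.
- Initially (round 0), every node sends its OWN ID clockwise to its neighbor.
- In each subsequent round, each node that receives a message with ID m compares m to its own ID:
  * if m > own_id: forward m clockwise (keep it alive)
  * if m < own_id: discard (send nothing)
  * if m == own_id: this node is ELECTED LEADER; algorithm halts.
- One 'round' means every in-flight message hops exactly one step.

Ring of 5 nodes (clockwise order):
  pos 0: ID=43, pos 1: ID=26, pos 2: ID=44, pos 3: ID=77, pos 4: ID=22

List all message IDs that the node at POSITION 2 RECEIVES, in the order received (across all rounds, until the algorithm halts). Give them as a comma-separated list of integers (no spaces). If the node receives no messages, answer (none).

Answer: 26,43,77

Derivation:
Round 1: pos1(id26) recv 43: fwd; pos2(id44) recv 26: drop; pos3(id77) recv 44: drop; pos4(id22) recv 77: fwd; pos0(id43) recv 22: drop
Round 2: pos2(id44) recv 43: drop; pos0(id43) recv 77: fwd
Round 3: pos1(id26) recv 77: fwd
Round 4: pos2(id44) recv 77: fwd
Round 5: pos3(id77) recv 77: ELECTED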